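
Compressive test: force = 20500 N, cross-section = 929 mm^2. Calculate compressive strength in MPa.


CS = 20500 / 929 = 22.1 MPa

22.1


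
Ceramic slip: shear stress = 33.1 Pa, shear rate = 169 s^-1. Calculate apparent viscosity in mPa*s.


eta = tau/gamma * 1000 = 33.1/169 * 1000 = 195.9 mPa*s

195.9


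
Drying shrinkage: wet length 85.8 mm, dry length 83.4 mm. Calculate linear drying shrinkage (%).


DS = (85.8 - 83.4) / 85.8 * 100 = 2.8%

2.8


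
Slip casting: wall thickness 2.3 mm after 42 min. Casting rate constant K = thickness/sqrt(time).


K = 2.3 / sqrt(42) = 2.3 / 6.4807 = 0.355 mm/min^0.5

0.355


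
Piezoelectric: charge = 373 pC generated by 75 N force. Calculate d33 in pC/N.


d33 = 373 / 75 = 5.0 pC/N

5.0


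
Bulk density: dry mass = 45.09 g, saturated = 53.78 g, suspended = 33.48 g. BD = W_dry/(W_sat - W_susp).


BD = 45.09 / (53.78 - 33.48) = 45.09 / 20.3 = 2.221 g/cm^3

2.221


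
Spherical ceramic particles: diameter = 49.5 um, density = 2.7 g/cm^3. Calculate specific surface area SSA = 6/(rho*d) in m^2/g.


SSA = 6 / (2.7 * 49.5) = 0.045 m^2/g

0.045


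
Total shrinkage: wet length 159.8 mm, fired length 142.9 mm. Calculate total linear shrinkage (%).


TS = (159.8 - 142.9) / 159.8 * 100 = 10.58%

10.58


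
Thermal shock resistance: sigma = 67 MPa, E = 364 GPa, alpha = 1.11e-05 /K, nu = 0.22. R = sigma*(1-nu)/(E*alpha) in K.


R = 67*(1-0.22)/(364*1000*1.11e-05) = 13 K

13


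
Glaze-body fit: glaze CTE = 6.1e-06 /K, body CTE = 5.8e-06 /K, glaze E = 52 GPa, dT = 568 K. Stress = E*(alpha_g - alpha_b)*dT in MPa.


Stress = 52*1000*(6.1e-06 - 5.8e-06)*568 = 8.9 MPa

8.9


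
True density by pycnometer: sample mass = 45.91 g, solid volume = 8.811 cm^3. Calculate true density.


TD = 45.91 / 8.811 = 5.211 g/cm^3

5.211


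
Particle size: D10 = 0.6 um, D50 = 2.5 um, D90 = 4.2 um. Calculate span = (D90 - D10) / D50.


Span = (4.2 - 0.6) / 2.5 = 3.6 / 2.5 = 1.44

1.44


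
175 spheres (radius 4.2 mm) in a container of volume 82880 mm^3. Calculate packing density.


V_sphere = 4/3*pi*4.2^3 = 310.3391 mm^3
Total V = 175*310.3391 = 54309.3425 mm^3
PD = 54309.3425 / 82880 = 0.655

0.655


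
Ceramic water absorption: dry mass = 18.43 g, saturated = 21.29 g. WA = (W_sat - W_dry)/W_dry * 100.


WA = (21.29 - 18.43) / 18.43 * 100 = 15.52%

15.52


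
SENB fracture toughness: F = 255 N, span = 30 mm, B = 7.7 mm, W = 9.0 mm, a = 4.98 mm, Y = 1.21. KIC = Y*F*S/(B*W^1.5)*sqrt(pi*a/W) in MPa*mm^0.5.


KIC = 1.21*255*30/(7.7*9.0^1.5)*sqrt(pi*4.98/9.0) = 58.7

58.7


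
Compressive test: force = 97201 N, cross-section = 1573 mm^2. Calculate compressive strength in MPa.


CS = 97201 / 1573 = 61.8 MPa

61.8


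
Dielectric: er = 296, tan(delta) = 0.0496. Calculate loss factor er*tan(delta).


Loss = 296 * 0.0496 = 14.682

14.682


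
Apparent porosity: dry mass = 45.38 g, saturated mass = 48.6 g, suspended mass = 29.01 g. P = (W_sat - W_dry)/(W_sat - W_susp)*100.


P = (48.6 - 45.38) / (48.6 - 29.01) * 100 = 3.22 / 19.59 * 100 = 16.4%

16.4


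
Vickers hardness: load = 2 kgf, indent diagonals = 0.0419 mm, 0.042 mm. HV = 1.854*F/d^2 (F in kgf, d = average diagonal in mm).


d_avg = (0.0419+0.042)/2 = 0.04195 mm
HV = 1.854*2/0.04195^2 = 2107

2107


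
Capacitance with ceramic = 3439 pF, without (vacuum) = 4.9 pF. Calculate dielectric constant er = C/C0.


er = 3439 / 4.9 = 701.84

701.84


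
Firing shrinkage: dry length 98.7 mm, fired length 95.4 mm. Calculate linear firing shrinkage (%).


FS = (98.7 - 95.4) / 98.7 * 100 = 3.34%

3.34


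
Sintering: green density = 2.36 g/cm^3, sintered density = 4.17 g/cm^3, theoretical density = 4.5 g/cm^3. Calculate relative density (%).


Relative = 4.17 / 4.5 * 100 = 92.7%

92.7


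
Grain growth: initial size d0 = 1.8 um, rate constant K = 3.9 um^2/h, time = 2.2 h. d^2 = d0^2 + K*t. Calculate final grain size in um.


d^2 = 1.8^2 + 3.9*2.2 = 11.82
d = sqrt(11.82) = 3.44 um

3.44


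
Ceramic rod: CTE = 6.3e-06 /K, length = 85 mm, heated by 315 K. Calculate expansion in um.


dL = 6.3e-06 * 85 * 315 * 1000 = 168.683 um

168.683


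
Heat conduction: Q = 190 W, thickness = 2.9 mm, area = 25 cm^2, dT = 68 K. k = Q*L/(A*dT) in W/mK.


k = 190*2.9/1000/(25/10000*68) = 3.24 W/mK

3.24


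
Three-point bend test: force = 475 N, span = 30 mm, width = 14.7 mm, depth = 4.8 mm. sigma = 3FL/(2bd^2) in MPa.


sigma = 3*475*30/(2*14.7*4.8^2) = 63.1 MPa

63.1


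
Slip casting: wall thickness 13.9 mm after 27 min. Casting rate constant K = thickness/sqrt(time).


K = 13.9 / sqrt(27) = 13.9 / 5.1962 = 2.675 mm/min^0.5

2.675


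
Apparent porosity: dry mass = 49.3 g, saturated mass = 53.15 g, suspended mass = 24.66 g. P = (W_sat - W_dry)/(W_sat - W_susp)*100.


P = (53.15 - 49.3) / (53.15 - 24.66) * 100 = 3.85 / 28.49 * 100 = 13.5%

13.5


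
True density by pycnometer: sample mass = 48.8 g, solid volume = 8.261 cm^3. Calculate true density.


TD = 48.8 / 8.261 = 5.907 g/cm^3

5.907


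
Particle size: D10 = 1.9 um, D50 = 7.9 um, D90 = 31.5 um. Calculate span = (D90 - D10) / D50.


Span = (31.5 - 1.9) / 7.9 = 29.6 / 7.9 = 3.747

3.747


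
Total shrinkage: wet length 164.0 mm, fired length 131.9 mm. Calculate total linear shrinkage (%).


TS = (164.0 - 131.9) / 164.0 * 100 = 19.57%

19.57


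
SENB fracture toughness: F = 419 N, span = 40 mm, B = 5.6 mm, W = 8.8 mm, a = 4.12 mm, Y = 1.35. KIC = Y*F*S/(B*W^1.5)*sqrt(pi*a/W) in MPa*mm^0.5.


KIC = 1.35*419*40/(5.6*8.8^1.5)*sqrt(pi*4.12/8.8) = 187.71

187.71


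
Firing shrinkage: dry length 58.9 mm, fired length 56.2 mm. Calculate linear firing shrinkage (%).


FS = (58.9 - 56.2) / 58.9 * 100 = 4.58%

4.58


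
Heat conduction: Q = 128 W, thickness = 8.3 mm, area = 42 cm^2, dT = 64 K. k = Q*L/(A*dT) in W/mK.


k = 128*8.3/1000/(42/10000*64) = 3.95 W/mK

3.95


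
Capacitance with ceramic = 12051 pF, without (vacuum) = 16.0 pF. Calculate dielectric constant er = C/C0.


er = 12051 / 16.0 = 753.19

753.19


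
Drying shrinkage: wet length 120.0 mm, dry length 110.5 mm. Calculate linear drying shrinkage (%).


DS = (120.0 - 110.5) / 120.0 * 100 = 7.92%

7.92


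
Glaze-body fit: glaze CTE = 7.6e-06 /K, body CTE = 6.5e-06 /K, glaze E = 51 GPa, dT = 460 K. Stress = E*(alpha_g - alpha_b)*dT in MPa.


Stress = 51*1000*(7.6e-06 - 6.5e-06)*460 = 25.8 MPa

25.8


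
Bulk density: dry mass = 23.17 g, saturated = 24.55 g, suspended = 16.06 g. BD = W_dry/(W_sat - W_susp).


BD = 23.17 / (24.55 - 16.06) = 23.17 / 8.49 = 2.729 g/cm^3

2.729


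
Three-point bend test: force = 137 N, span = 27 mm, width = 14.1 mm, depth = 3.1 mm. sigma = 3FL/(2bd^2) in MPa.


sigma = 3*137*27/(2*14.1*3.1^2) = 40.9 MPa

40.9


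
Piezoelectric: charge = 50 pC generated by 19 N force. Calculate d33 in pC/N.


d33 = 50 / 19 = 2.6 pC/N

2.6


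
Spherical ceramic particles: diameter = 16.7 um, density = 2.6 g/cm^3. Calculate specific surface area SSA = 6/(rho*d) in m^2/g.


SSA = 6 / (2.6 * 16.7) = 0.138 m^2/g

0.138


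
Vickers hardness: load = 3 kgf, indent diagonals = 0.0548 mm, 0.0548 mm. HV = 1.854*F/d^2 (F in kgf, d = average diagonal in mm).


d_avg = (0.0548+0.0548)/2 = 0.0548 mm
HV = 1.854*3/0.0548^2 = 1852

1852


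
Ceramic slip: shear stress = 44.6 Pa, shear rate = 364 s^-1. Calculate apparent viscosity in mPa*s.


eta = tau/gamma * 1000 = 44.6/364 * 1000 = 122.5 mPa*s

122.5


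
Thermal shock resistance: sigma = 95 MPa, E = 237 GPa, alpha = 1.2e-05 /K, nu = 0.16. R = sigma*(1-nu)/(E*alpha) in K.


R = 95*(1-0.16)/(237*1000*1.2e-05) = 28 K

28


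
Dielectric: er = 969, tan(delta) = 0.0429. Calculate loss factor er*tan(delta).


Loss = 969 * 0.0429 = 41.57

41.57


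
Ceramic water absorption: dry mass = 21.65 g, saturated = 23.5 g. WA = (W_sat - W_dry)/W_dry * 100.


WA = (23.5 - 21.65) / 21.65 * 100 = 8.55%

8.55


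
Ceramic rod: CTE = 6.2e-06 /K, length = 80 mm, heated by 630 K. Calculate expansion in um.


dL = 6.2e-06 * 80 * 630 * 1000 = 312.48 um

312.48


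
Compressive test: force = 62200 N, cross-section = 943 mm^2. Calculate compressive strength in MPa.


CS = 62200 / 943 = 66.0 MPa

66.0


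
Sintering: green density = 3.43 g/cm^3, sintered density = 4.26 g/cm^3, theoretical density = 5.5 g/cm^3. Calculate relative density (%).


Relative = 4.26 / 5.5 * 100 = 77.5%

77.5


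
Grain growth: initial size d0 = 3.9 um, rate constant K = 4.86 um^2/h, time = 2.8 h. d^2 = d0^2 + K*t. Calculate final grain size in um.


d^2 = 3.9^2 + 4.86*2.8 = 28.818
d = sqrt(28.818) = 5.37 um

5.37


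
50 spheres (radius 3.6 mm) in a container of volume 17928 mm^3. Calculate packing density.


V_sphere = 4/3*pi*3.6^3 = 195.4322 mm^3
Total V = 50*195.4322 = 9771.61 mm^3
PD = 9771.61 / 17928 = 0.545

0.545


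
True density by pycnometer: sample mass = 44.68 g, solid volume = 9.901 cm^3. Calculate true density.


TD = 44.68 / 9.901 = 4.513 g/cm^3

4.513


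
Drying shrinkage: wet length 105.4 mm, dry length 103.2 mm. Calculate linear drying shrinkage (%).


DS = (105.4 - 103.2) / 105.4 * 100 = 2.09%

2.09


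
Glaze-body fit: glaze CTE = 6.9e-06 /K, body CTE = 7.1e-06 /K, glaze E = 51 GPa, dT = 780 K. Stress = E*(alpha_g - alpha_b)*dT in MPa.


Stress = 51*1000*(6.9e-06 - 7.1e-06)*780 = -8.0 MPa

-8.0


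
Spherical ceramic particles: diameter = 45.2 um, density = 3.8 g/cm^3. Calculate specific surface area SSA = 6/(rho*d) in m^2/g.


SSA = 6 / (3.8 * 45.2) = 0.035 m^2/g

0.035


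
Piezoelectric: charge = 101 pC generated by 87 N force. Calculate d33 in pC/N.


d33 = 101 / 87 = 1.2 pC/N

1.2


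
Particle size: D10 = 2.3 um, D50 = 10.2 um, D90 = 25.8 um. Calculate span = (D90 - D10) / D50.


Span = (25.8 - 2.3) / 10.2 = 23.5 / 10.2 = 2.304

2.304


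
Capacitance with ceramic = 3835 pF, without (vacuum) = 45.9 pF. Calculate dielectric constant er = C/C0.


er = 3835 / 45.9 = 83.55

83.55


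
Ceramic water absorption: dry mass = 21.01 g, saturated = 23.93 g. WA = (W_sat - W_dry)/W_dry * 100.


WA = (23.93 - 21.01) / 21.01 * 100 = 13.9%

13.9


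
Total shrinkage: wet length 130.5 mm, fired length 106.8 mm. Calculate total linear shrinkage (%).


TS = (130.5 - 106.8) / 130.5 * 100 = 18.16%

18.16


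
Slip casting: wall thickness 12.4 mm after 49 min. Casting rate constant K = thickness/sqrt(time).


K = 12.4 / sqrt(49) = 12.4 / 7.0 = 1.771 mm/min^0.5

1.771


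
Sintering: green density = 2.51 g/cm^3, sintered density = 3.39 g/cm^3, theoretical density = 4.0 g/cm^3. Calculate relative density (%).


Relative = 3.39 / 4.0 * 100 = 84.8%

84.8


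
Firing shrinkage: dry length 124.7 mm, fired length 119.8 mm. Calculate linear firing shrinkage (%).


FS = (124.7 - 119.8) / 124.7 * 100 = 3.93%

3.93


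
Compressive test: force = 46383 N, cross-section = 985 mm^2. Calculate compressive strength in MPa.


CS = 46383 / 985 = 47.1 MPa

47.1


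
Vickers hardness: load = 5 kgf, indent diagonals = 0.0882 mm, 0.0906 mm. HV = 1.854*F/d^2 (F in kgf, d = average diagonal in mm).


d_avg = (0.0882+0.0906)/2 = 0.0894 mm
HV = 1.854*5/0.0894^2 = 1160

1160


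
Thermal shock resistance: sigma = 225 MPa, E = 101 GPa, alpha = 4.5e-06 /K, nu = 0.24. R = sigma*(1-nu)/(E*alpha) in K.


R = 225*(1-0.24)/(101*1000*4.5e-06) = 376 K

376


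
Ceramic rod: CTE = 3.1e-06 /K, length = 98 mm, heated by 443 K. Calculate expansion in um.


dL = 3.1e-06 * 98 * 443 * 1000 = 134.583 um

134.583


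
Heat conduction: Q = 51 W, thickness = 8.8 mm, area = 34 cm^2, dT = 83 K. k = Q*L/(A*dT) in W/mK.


k = 51*8.8/1000/(34/10000*83) = 1.59 W/mK

1.59


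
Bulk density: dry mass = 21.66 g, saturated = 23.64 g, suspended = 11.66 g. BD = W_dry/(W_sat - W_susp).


BD = 21.66 / (23.64 - 11.66) = 21.66 / 11.98 = 1.808 g/cm^3

1.808


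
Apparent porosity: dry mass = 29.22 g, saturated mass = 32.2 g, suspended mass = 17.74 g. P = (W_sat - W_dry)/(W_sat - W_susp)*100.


P = (32.2 - 29.22) / (32.2 - 17.74) * 100 = 2.98 / 14.46 * 100 = 20.6%

20.6


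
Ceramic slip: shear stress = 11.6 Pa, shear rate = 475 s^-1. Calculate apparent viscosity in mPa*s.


eta = tau/gamma * 1000 = 11.6/475 * 1000 = 24.4 mPa*s

24.4


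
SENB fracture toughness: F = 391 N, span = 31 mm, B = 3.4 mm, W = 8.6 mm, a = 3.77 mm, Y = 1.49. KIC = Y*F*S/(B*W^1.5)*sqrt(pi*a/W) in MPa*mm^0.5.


KIC = 1.49*391*31/(3.4*8.6^1.5)*sqrt(pi*3.77/8.6) = 247.17

247.17


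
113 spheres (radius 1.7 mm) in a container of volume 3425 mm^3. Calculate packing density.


V_sphere = 4/3*pi*1.7^3 = 20.5795 mm^3
Total V = 113*20.5795 = 2325.4835 mm^3
PD = 2325.4835 / 3425 = 0.679

0.679


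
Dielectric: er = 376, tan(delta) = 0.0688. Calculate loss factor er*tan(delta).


Loss = 376 * 0.0688 = 25.869

25.869


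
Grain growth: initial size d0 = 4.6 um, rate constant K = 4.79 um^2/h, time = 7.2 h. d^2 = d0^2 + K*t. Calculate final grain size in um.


d^2 = 4.6^2 + 4.79*7.2 = 55.648
d = sqrt(55.648) = 7.46 um

7.46


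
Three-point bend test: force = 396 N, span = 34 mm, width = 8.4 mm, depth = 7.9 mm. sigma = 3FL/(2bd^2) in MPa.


sigma = 3*396*34/(2*8.4*7.9^2) = 38.5 MPa

38.5


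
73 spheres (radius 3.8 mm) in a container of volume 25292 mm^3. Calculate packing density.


V_sphere = 4/3*pi*3.8^3 = 229.8473 mm^3
Total V = 73*229.8473 = 16778.8529 mm^3
PD = 16778.8529 / 25292 = 0.663

0.663


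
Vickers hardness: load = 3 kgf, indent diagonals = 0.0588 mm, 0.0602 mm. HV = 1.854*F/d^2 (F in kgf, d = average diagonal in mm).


d_avg = (0.0588+0.0602)/2 = 0.0595 mm
HV = 1.854*3/0.0595^2 = 1571

1571


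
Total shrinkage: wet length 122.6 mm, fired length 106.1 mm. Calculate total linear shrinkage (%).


TS = (122.6 - 106.1) / 122.6 * 100 = 13.46%

13.46


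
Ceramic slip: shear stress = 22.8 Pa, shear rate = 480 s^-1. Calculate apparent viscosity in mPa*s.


eta = tau/gamma * 1000 = 22.8/480 * 1000 = 47.5 mPa*s

47.5


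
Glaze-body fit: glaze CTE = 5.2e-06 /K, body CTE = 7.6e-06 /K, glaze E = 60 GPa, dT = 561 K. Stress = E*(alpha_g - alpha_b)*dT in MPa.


Stress = 60*1000*(5.2e-06 - 7.6e-06)*561 = -80.8 MPa

-80.8


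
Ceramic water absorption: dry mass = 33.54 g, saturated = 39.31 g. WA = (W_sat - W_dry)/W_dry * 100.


WA = (39.31 - 33.54) / 33.54 * 100 = 17.2%

17.2


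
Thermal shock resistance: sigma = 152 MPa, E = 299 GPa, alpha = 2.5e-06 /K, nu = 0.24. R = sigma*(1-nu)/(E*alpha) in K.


R = 152*(1-0.24)/(299*1000*2.5e-06) = 155 K

155


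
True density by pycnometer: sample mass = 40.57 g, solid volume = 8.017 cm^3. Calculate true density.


TD = 40.57 / 8.017 = 5.06 g/cm^3

5.06


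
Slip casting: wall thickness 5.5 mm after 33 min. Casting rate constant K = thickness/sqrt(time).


K = 5.5 / sqrt(33) = 5.5 / 5.7446 = 0.957 mm/min^0.5

0.957


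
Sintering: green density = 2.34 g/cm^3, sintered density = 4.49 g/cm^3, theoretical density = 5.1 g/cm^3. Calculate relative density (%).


Relative = 4.49 / 5.1 * 100 = 88.0%

88.0


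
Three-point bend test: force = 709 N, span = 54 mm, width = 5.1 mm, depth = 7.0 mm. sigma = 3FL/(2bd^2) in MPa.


sigma = 3*709*54/(2*5.1*7.0^2) = 229.8 MPa

229.8


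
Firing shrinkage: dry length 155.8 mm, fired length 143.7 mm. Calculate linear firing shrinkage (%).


FS = (155.8 - 143.7) / 155.8 * 100 = 7.77%

7.77


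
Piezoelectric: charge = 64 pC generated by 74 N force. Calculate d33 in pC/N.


d33 = 64 / 74 = 0.9 pC/N

0.9


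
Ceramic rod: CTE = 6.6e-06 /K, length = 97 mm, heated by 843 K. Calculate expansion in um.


dL = 6.6e-06 * 97 * 843 * 1000 = 539.689 um

539.689


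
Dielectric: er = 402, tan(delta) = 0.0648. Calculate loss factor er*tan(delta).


Loss = 402 * 0.0648 = 26.05

26.05


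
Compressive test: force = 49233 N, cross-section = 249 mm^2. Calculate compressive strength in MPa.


CS = 49233 / 249 = 197.7 MPa

197.7


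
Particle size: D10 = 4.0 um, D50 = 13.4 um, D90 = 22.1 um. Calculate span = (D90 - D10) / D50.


Span = (22.1 - 4.0) / 13.4 = 18.1 / 13.4 = 1.351

1.351


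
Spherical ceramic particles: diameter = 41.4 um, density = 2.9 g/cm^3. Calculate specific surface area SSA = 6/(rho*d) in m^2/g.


SSA = 6 / (2.9 * 41.4) = 0.05 m^2/g

0.05


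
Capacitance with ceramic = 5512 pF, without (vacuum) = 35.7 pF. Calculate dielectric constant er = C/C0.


er = 5512 / 35.7 = 154.4

154.4


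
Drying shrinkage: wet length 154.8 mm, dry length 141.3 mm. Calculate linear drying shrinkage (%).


DS = (154.8 - 141.3) / 154.8 * 100 = 8.72%

8.72


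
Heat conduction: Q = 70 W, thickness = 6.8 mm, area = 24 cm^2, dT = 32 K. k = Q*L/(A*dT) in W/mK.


k = 70*6.8/1000/(24/10000*32) = 6.2 W/mK

6.2


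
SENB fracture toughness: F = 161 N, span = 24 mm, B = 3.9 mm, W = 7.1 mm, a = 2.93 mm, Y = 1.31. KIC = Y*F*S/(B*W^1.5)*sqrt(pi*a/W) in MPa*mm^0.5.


KIC = 1.31*161*24/(3.9*7.1^1.5)*sqrt(pi*2.93/7.1) = 78.12

78.12


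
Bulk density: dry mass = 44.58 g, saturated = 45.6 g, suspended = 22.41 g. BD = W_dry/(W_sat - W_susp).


BD = 44.58 / (45.6 - 22.41) = 44.58 / 23.19 = 1.922 g/cm^3

1.922


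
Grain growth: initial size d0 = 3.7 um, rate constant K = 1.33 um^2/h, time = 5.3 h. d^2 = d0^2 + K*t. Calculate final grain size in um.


d^2 = 3.7^2 + 1.33*5.3 = 20.739
d = sqrt(20.739) = 4.55 um

4.55


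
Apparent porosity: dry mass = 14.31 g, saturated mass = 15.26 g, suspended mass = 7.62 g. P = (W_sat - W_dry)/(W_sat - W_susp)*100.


P = (15.26 - 14.31) / (15.26 - 7.62) * 100 = 0.95 / 7.64 * 100 = 12.4%

12.4


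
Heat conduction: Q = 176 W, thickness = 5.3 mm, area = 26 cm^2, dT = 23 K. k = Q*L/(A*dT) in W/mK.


k = 176*5.3/1000/(26/10000*23) = 15.6 W/mK

15.6


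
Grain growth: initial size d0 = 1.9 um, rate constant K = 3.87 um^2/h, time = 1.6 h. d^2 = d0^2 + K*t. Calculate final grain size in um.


d^2 = 1.9^2 + 3.87*1.6 = 9.802
d = sqrt(9.802) = 3.13 um

3.13


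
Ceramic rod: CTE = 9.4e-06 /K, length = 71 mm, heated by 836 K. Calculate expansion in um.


dL = 9.4e-06 * 71 * 836 * 1000 = 557.946 um

557.946


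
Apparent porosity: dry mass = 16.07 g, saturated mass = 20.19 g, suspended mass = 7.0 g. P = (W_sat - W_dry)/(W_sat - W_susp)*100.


P = (20.19 - 16.07) / (20.19 - 7.0) * 100 = 4.12 / 13.19 * 100 = 31.2%

31.2


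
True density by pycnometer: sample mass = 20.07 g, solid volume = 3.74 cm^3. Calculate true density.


TD = 20.07 / 3.74 = 5.366 g/cm^3

5.366


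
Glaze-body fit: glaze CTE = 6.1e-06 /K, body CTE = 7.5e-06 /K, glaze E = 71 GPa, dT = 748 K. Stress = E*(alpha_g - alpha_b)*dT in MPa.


Stress = 71*1000*(6.1e-06 - 7.5e-06)*748 = -74.4 MPa

-74.4


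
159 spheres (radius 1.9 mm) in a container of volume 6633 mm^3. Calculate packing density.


V_sphere = 4/3*pi*1.9^3 = 28.7309 mm^3
Total V = 159*28.7309 = 4568.2131 mm^3
PD = 4568.2131 / 6633 = 0.689

0.689


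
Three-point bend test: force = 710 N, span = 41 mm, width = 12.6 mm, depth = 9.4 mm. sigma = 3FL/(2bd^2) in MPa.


sigma = 3*710*41/(2*12.6*9.4^2) = 39.2 MPa

39.2


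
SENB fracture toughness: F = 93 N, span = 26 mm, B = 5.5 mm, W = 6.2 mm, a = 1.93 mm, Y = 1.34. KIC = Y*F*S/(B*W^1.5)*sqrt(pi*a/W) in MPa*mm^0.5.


KIC = 1.34*93*26/(5.5*6.2^1.5)*sqrt(pi*1.93/6.2) = 37.74

37.74


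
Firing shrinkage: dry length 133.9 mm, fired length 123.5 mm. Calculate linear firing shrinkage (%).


FS = (133.9 - 123.5) / 133.9 * 100 = 7.77%

7.77


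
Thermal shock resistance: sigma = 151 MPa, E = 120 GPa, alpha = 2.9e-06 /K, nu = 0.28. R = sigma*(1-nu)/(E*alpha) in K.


R = 151*(1-0.28)/(120*1000*2.9e-06) = 312 K

312


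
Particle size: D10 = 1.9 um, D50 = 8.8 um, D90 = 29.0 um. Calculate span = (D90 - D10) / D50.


Span = (29.0 - 1.9) / 8.8 = 27.1 / 8.8 = 3.08

3.08


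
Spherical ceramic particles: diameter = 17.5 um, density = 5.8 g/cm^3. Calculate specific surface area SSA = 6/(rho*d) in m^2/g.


SSA = 6 / (5.8 * 17.5) = 0.059 m^2/g

0.059


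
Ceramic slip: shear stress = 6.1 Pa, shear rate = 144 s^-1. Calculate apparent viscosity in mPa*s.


eta = tau/gamma * 1000 = 6.1/144 * 1000 = 42.4 mPa*s

42.4


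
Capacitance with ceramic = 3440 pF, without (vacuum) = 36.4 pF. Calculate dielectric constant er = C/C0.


er = 3440 / 36.4 = 94.51

94.51


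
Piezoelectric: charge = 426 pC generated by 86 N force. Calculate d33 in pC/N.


d33 = 426 / 86 = 5.0 pC/N

5.0


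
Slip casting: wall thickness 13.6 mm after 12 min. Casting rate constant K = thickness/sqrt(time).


K = 13.6 / sqrt(12) = 13.6 / 3.4641 = 3.926 mm/min^0.5

3.926


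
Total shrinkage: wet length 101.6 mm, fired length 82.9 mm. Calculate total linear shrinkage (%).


TS = (101.6 - 82.9) / 101.6 * 100 = 18.41%

18.41


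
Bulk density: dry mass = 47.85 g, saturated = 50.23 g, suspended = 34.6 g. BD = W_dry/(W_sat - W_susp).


BD = 47.85 / (50.23 - 34.6) = 47.85 / 15.63 = 3.061 g/cm^3

3.061


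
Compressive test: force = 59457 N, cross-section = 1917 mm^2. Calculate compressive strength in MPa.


CS = 59457 / 1917 = 31.0 MPa

31.0


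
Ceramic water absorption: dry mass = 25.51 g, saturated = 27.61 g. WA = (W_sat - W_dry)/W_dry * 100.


WA = (27.61 - 25.51) / 25.51 * 100 = 8.23%

8.23


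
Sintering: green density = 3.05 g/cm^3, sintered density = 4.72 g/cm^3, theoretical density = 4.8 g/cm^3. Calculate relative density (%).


Relative = 4.72 / 4.8 * 100 = 98.3%

98.3


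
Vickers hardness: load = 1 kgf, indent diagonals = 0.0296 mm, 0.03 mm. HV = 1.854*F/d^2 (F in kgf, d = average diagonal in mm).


d_avg = (0.0296+0.03)/2 = 0.0298 mm
HV = 1.854*1/0.0298^2 = 2088

2088


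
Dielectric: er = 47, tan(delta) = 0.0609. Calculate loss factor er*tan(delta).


Loss = 47 * 0.0609 = 2.862

2.862


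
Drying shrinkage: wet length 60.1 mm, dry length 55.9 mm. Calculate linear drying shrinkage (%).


DS = (60.1 - 55.9) / 60.1 * 100 = 6.99%

6.99


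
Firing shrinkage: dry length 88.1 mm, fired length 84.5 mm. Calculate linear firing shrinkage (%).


FS = (88.1 - 84.5) / 88.1 * 100 = 4.09%

4.09


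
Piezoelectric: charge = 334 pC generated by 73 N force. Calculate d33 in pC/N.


d33 = 334 / 73 = 4.6 pC/N

4.6


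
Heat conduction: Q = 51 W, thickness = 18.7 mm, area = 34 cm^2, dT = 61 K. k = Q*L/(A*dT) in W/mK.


k = 51*18.7/1000/(34/10000*61) = 4.6 W/mK

4.6


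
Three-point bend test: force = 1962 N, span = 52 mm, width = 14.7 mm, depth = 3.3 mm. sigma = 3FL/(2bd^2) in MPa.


sigma = 3*1962*52/(2*14.7*3.3^2) = 956.0 MPa

956.0


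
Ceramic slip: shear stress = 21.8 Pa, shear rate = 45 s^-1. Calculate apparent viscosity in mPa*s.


eta = tau/gamma * 1000 = 21.8/45 * 1000 = 484.4 mPa*s

484.4


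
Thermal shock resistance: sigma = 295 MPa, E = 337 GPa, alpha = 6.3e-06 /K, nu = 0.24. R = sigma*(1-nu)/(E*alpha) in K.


R = 295*(1-0.24)/(337*1000*6.3e-06) = 106 K

106


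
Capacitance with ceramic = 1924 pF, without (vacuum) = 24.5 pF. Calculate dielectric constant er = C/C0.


er = 1924 / 24.5 = 78.53

78.53


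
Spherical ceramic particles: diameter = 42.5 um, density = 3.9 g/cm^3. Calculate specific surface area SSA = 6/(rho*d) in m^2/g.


SSA = 6 / (3.9 * 42.5) = 0.036 m^2/g

0.036


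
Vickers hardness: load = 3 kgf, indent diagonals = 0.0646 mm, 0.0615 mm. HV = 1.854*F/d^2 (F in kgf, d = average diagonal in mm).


d_avg = (0.0646+0.0615)/2 = 0.06305 mm
HV = 1.854*3/0.06305^2 = 1399

1399


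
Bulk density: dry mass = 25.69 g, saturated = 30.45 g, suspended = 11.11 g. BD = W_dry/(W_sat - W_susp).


BD = 25.69 / (30.45 - 11.11) = 25.69 / 19.34 = 1.328 g/cm^3

1.328


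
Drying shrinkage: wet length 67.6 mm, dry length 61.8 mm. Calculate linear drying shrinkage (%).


DS = (67.6 - 61.8) / 67.6 * 100 = 8.58%

8.58


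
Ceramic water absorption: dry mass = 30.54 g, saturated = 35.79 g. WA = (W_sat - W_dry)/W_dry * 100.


WA = (35.79 - 30.54) / 30.54 * 100 = 17.19%

17.19


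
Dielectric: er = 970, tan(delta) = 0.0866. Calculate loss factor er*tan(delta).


Loss = 970 * 0.0866 = 84.002

84.002


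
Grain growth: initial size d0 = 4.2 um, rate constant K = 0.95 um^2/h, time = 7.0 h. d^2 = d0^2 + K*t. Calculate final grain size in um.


d^2 = 4.2^2 + 0.95*7.0 = 24.29
d = sqrt(24.29) = 4.93 um

4.93


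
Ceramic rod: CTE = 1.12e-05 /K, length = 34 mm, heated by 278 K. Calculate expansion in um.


dL = 1.12e-05 * 34 * 278 * 1000 = 105.862 um

105.862


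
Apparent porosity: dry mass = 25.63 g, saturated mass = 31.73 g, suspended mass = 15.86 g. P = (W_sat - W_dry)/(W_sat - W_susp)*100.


P = (31.73 - 25.63) / (31.73 - 15.86) * 100 = 6.1 / 15.87 * 100 = 38.4%

38.4


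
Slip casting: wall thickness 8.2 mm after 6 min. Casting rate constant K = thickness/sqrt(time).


K = 8.2 / sqrt(6) = 8.2 / 2.4495 = 3.348 mm/min^0.5

3.348


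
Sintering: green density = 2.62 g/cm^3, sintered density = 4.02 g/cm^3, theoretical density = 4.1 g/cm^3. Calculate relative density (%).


Relative = 4.02 / 4.1 * 100 = 98.0%

98.0


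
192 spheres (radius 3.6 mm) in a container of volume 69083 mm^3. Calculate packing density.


V_sphere = 4/3*pi*3.6^3 = 195.4322 mm^3
Total V = 192*195.4322 = 37522.9824 mm^3
PD = 37522.9824 / 69083 = 0.543

0.543


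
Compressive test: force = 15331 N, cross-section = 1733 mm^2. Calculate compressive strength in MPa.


CS = 15331 / 1733 = 8.8 MPa

8.8


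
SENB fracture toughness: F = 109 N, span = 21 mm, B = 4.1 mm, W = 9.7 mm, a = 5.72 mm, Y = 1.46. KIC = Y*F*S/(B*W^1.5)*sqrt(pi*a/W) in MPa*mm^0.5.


KIC = 1.46*109*21/(4.1*9.7^1.5)*sqrt(pi*5.72/9.7) = 36.72

36.72


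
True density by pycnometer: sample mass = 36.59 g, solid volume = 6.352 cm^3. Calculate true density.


TD = 36.59 / 6.352 = 5.76 g/cm^3

5.76


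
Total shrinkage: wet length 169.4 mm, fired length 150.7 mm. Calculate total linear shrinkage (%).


TS = (169.4 - 150.7) / 169.4 * 100 = 11.04%

11.04


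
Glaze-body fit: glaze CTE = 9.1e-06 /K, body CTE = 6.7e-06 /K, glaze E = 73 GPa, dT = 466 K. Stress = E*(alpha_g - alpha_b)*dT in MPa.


Stress = 73*1000*(9.1e-06 - 6.7e-06)*466 = 81.6 MPa

81.6


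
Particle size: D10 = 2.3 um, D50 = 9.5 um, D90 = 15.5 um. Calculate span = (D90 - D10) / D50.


Span = (15.5 - 2.3) / 9.5 = 13.2 / 9.5 = 1.389

1.389


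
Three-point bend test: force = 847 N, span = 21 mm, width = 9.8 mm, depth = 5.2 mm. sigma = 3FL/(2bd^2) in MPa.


sigma = 3*847*21/(2*9.8*5.2^2) = 100.7 MPa

100.7


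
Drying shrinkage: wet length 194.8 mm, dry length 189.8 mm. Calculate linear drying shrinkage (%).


DS = (194.8 - 189.8) / 194.8 * 100 = 2.57%

2.57


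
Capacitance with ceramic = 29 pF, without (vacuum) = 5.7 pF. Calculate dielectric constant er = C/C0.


er = 29 / 5.7 = 5.09

5.09


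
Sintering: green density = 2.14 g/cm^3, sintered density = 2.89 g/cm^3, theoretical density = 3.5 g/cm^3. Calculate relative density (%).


Relative = 2.89 / 3.5 * 100 = 82.6%

82.6


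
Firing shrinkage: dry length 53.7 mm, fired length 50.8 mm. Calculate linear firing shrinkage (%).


FS = (53.7 - 50.8) / 53.7 * 100 = 5.4%

5.4


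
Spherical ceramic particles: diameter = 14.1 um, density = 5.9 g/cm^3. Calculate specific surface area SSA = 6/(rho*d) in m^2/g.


SSA = 6 / (5.9 * 14.1) = 0.072 m^2/g

0.072


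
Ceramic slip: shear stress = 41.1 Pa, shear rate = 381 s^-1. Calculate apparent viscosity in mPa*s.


eta = tau/gamma * 1000 = 41.1/381 * 1000 = 107.9 mPa*s

107.9


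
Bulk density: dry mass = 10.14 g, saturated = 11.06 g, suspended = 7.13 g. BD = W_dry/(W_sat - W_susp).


BD = 10.14 / (11.06 - 7.13) = 10.14 / 3.93 = 2.58 g/cm^3

2.58


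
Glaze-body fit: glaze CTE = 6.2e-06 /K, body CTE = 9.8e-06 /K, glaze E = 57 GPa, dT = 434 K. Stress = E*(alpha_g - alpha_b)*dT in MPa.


Stress = 57*1000*(6.2e-06 - 9.8e-06)*434 = -89.1 MPa

-89.1


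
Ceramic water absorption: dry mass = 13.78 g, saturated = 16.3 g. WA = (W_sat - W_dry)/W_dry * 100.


WA = (16.3 - 13.78) / 13.78 * 100 = 18.29%

18.29


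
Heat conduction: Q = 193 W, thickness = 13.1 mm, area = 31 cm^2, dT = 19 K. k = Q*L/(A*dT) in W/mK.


k = 193*13.1/1000/(31/10000*19) = 42.93 W/mK

42.93


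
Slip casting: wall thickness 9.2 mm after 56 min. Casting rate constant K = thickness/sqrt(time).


K = 9.2 / sqrt(56) = 9.2 / 7.4833 = 1.229 mm/min^0.5

1.229


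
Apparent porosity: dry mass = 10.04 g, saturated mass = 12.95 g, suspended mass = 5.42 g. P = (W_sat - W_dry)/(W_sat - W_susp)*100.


P = (12.95 - 10.04) / (12.95 - 5.42) * 100 = 2.91 / 7.53 * 100 = 38.6%

38.6


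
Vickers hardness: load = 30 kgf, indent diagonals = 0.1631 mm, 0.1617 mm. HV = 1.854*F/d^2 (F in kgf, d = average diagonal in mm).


d_avg = (0.1631+0.1617)/2 = 0.1624 mm
HV = 1.854*30/0.1624^2 = 2109

2109


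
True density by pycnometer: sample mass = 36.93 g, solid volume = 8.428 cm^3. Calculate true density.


TD = 36.93 / 8.428 = 4.382 g/cm^3

4.382


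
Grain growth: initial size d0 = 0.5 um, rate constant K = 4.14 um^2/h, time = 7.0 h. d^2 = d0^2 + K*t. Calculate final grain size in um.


d^2 = 0.5^2 + 4.14*7.0 = 29.23
d = sqrt(29.23) = 5.41 um

5.41


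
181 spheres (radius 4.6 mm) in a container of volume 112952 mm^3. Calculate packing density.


V_sphere = 4/3*pi*4.6^3 = 407.7201 mm^3
Total V = 181*407.7201 = 73797.3381 mm^3
PD = 73797.3381 / 112952 = 0.653

0.653


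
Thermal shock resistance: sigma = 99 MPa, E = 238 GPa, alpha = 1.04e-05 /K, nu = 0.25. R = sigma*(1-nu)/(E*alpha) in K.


R = 99*(1-0.25)/(238*1000*1.04e-05) = 30 K

30


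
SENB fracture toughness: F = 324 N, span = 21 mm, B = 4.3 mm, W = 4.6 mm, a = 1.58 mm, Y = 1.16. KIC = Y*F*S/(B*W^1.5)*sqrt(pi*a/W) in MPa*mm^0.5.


KIC = 1.16*324*21/(4.3*4.6^1.5)*sqrt(pi*1.58/4.6) = 193.26

193.26


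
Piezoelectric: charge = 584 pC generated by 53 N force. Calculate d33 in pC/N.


d33 = 584 / 53 = 11.0 pC/N

11.0


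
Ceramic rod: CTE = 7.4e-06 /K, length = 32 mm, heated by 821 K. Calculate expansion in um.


dL = 7.4e-06 * 32 * 821 * 1000 = 194.413 um

194.413


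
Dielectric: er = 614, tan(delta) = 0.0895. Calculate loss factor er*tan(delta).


Loss = 614 * 0.0895 = 54.953

54.953


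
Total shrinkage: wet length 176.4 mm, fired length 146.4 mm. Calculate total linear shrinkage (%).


TS = (176.4 - 146.4) / 176.4 * 100 = 17.01%

17.01


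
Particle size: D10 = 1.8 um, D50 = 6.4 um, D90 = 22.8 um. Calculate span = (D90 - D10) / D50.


Span = (22.8 - 1.8) / 6.4 = 21.0 / 6.4 = 3.281

3.281


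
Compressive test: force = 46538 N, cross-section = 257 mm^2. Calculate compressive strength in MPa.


CS = 46538 / 257 = 181.1 MPa

181.1


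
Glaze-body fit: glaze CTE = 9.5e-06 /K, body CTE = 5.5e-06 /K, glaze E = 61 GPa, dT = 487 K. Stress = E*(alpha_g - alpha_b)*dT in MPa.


Stress = 61*1000*(9.5e-06 - 5.5e-06)*487 = 118.8 MPa

118.8


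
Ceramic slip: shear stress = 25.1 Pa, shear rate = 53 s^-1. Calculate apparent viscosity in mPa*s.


eta = tau/gamma * 1000 = 25.1/53 * 1000 = 473.6 mPa*s

473.6


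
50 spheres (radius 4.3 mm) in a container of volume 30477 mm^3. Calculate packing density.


V_sphere = 4/3*pi*4.3^3 = 333.0381 mm^3
Total V = 50*333.0381 = 16651.905 mm^3
PD = 16651.905 / 30477 = 0.546

0.546


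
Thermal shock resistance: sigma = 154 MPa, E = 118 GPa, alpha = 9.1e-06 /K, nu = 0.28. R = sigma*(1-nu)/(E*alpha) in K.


R = 154*(1-0.28)/(118*1000*9.1e-06) = 103 K

103


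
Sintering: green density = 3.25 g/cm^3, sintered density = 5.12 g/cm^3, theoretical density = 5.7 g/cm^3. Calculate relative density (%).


Relative = 5.12 / 5.7 * 100 = 89.8%

89.8


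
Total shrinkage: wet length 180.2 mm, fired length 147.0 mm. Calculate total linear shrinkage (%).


TS = (180.2 - 147.0) / 180.2 * 100 = 18.42%

18.42


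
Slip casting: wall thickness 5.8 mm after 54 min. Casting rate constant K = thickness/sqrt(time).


K = 5.8 / sqrt(54) = 5.8 / 7.3485 = 0.789 mm/min^0.5

0.789


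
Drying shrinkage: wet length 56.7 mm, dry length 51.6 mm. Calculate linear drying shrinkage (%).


DS = (56.7 - 51.6) / 56.7 * 100 = 8.99%

8.99


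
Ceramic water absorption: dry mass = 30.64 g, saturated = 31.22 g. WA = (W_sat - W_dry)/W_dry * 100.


WA = (31.22 - 30.64) / 30.64 * 100 = 1.89%

1.89


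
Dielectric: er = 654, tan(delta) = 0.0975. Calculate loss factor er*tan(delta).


Loss = 654 * 0.0975 = 63.765

63.765


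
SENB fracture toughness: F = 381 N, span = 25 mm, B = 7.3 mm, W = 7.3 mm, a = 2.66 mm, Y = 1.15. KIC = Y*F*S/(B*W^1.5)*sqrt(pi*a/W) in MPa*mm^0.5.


KIC = 1.15*381*25/(7.3*7.3^1.5)*sqrt(pi*2.66/7.3) = 81.4

81.4


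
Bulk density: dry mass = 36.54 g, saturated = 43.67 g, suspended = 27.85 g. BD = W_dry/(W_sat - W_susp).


BD = 36.54 / (43.67 - 27.85) = 36.54 / 15.82 = 2.31 g/cm^3

2.31


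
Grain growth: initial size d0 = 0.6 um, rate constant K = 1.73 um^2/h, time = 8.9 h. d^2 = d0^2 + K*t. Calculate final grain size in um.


d^2 = 0.6^2 + 1.73*8.9 = 15.757
d = sqrt(15.757) = 3.97 um

3.97


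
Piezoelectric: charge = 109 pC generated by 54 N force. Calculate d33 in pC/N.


d33 = 109 / 54 = 2.0 pC/N

2.0


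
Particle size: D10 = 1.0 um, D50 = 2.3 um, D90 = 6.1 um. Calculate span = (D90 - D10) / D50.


Span = (6.1 - 1.0) / 2.3 = 5.1 / 2.3 = 2.217

2.217


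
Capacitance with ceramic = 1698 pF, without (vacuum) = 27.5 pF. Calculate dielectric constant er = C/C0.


er = 1698 / 27.5 = 61.75

61.75


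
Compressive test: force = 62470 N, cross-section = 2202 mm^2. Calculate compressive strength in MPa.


CS = 62470 / 2202 = 28.4 MPa

28.4


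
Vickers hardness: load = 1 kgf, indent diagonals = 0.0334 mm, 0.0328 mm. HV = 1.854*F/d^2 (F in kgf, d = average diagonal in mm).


d_avg = (0.0334+0.0328)/2 = 0.0331 mm
HV = 1.854*1/0.0331^2 = 1692

1692


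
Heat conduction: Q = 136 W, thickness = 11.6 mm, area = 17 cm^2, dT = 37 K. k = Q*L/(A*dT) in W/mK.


k = 136*11.6/1000/(17/10000*37) = 25.08 W/mK

25.08


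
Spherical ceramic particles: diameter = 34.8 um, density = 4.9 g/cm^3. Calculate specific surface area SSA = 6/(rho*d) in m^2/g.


SSA = 6 / (4.9 * 34.8) = 0.035 m^2/g

0.035


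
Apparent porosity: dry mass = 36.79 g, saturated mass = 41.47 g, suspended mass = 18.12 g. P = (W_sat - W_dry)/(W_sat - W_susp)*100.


P = (41.47 - 36.79) / (41.47 - 18.12) * 100 = 4.68 / 23.35 * 100 = 20.0%

20.0


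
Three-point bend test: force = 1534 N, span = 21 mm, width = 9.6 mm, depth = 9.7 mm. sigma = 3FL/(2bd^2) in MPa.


sigma = 3*1534*21/(2*9.6*9.7^2) = 53.5 MPa

53.5


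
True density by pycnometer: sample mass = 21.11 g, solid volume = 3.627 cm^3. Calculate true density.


TD = 21.11 / 3.627 = 5.82 g/cm^3

5.82


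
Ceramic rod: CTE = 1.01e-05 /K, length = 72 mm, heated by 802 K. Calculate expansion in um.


dL = 1.01e-05 * 72 * 802 * 1000 = 583.214 um

583.214


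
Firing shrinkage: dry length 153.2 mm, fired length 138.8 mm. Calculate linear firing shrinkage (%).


FS = (153.2 - 138.8) / 153.2 * 100 = 9.4%

9.4


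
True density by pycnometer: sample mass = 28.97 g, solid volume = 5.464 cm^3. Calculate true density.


TD = 28.97 / 5.464 = 5.302 g/cm^3

5.302


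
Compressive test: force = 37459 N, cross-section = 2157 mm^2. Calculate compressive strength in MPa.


CS = 37459 / 2157 = 17.4 MPa

17.4


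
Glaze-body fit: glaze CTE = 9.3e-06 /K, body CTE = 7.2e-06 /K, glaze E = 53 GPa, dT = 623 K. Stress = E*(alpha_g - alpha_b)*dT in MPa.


Stress = 53*1000*(9.3e-06 - 7.2e-06)*623 = 69.3 MPa

69.3


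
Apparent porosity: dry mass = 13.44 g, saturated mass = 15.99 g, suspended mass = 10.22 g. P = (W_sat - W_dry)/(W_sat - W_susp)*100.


P = (15.99 - 13.44) / (15.99 - 10.22) * 100 = 2.55 / 5.77 * 100 = 44.2%

44.2


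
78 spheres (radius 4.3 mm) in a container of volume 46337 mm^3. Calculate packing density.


V_sphere = 4/3*pi*4.3^3 = 333.0381 mm^3
Total V = 78*333.0381 = 25976.9718 mm^3
PD = 25976.9718 / 46337 = 0.561

0.561


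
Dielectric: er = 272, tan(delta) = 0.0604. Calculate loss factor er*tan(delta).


Loss = 272 * 0.0604 = 16.429

16.429


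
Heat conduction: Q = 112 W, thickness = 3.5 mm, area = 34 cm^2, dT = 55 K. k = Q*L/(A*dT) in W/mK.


k = 112*3.5/1000/(34/10000*55) = 2.1 W/mK

2.1


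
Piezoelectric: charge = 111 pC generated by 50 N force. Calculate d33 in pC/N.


d33 = 111 / 50 = 2.2 pC/N

2.2


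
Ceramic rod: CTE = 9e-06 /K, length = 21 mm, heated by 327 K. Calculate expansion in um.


dL = 9e-06 * 21 * 327 * 1000 = 61.803 um

61.803


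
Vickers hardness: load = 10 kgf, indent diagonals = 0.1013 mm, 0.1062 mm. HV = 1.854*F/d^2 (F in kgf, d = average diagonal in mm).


d_avg = (0.1013+0.1062)/2 = 0.10375 mm
HV = 1.854*10/0.10375^2 = 1722

1722


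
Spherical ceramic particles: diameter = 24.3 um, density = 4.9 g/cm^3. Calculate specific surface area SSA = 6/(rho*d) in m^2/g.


SSA = 6 / (4.9 * 24.3) = 0.05 m^2/g

0.05


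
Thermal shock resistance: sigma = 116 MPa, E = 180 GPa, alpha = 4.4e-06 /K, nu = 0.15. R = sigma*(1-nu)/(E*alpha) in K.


R = 116*(1-0.15)/(180*1000*4.4e-06) = 124 K

124


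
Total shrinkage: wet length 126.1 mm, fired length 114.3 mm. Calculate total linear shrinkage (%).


TS = (126.1 - 114.3) / 126.1 * 100 = 9.36%

9.36


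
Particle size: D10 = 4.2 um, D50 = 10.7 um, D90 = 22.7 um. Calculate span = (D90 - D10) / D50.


Span = (22.7 - 4.2) / 10.7 = 18.5 / 10.7 = 1.729

1.729


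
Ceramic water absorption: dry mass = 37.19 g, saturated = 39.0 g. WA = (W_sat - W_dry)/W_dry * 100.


WA = (39.0 - 37.19) / 37.19 * 100 = 4.87%

4.87


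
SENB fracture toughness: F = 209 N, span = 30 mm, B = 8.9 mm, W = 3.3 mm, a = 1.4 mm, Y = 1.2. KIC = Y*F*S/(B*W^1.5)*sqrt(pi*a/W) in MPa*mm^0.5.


KIC = 1.2*209*30/(8.9*3.3^1.5)*sqrt(pi*1.4/3.3) = 162.81

162.81


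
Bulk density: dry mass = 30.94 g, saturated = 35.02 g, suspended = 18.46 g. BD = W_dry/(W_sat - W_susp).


BD = 30.94 / (35.02 - 18.46) = 30.94 / 16.56 = 1.868 g/cm^3

1.868


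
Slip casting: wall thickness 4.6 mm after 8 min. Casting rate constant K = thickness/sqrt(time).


K = 4.6 / sqrt(8) = 4.6 / 2.8284 = 1.626 mm/min^0.5

1.626


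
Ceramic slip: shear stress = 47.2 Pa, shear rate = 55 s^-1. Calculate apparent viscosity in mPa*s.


eta = tau/gamma * 1000 = 47.2/55 * 1000 = 858.2 mPa*s

858.2


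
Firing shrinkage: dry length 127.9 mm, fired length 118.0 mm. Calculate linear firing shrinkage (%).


FS = (127.9 - 118.0) / 127.9 * 100 = 7.74%

7.74


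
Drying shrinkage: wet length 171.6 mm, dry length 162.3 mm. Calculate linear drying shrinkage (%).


DS = (171.6 - 162.3) / 171.6 * 100 = 5.42%

5.42


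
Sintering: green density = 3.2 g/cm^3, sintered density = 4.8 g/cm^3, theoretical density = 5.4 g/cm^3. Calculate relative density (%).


Relative = 4.8 / 5.4 * 100 = 88.9%

88.9


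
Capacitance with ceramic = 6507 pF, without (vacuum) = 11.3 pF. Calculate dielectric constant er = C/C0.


er = 6507 / 11.3 = 575.84

575.84


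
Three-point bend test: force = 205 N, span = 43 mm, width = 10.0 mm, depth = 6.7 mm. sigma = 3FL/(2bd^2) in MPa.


sigma = 3*205*43/(2*10.0*6.7^2) = 29.5 MPa

29.5
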